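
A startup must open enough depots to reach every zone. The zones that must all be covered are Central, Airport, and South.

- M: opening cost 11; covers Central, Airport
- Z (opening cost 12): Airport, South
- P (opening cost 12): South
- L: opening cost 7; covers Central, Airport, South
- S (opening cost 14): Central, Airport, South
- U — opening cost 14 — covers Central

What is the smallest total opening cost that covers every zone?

7

L alone covers Central, Airport, South — every zone.
Total opening cost: 7.
No cover costs less than 7.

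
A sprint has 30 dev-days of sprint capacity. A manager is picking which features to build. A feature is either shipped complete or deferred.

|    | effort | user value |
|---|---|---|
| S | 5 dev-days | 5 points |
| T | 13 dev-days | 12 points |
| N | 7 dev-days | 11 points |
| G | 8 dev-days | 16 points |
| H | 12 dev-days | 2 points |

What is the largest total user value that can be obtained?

39

Allowing fractional choices, the relaxed optimum would be about 41.2, but features are indivisible.
T + N + G: effort 13 + 7 + 8 = 28 ≤ 30, user value 12 + 11 + 16 = 39.
S + N + G: effort 5 + 7 + 8 = 20 ≤ 30, user value 5 + 11 + 16 = 32.
S + T + G: effort 5 + 13 + 8 = 26 ≤ 30, user value 5 + 12 + 16 = 33.
Best is T, N, and G with total user value 39.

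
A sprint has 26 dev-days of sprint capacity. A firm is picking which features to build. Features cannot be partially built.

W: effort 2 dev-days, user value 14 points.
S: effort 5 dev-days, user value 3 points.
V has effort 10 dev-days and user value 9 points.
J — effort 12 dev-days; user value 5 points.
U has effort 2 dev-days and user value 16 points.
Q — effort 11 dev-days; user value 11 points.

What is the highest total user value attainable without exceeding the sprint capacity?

50

W + V + J + U: effort 2 + 10 + 12 + 2 = 26 ≤ 26, user value 14 + 9 + 5 + 16 = 44.
W + V + U + Q: effort 2 + 10 + 2 + 11 = 25 ≤ 26, user value 14 + 9 + 16 + 11 = 50.
W + S + U + Q: effort 2 + 5 + 2 + 11 = 20 ≤ 26, user value 14 + 3 + 16 + 11 = 44.
Best is W, V, U, and Q with total user value 50.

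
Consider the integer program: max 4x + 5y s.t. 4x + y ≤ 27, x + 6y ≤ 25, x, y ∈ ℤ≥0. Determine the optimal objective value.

39

Relaxing integrality, the LP optimum is 39.70 at (x,y) = (5.96, 3.17), which is not an integer point.
(x,y)=(6,3): 4·6+1·3=27≤27, 1·6+6·3=24≤25, objective 39.
(x,y)=(5,3): 4·5+1·3=23≤27, 1·5+6·3=23≤25, objective 35.
(x,y)=(6,2): 4·6+1·2=26≤27, 1·6+6·2=18≤25, objective 34.
(x,y)=(4,3): 4·4+1·3=19≤27, 1·4+6·3=22≤25, objective 31.
Maximum is 39 at (x,y)=(6,3).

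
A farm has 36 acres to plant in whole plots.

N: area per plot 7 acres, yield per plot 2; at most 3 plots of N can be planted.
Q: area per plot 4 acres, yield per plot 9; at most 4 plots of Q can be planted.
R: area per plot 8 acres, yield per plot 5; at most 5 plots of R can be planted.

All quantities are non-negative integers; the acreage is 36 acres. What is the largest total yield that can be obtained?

Q has the best ratio (9/4); taking only Q gives at most 4×9 = 36 (stopped by the supply cap of 4).
Mixing does better — 4×Q and 2×R: area 32 ≤ 36, yield 4·9 + 2·5 = 46.

46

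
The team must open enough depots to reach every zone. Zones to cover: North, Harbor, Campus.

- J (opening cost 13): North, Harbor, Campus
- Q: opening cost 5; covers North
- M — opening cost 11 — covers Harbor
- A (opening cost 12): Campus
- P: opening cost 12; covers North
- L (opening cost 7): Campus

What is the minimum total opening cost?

J alone covers North, Harbor, Campus — every zone.
Total opening cost: 13.
No cover costs less than 13.

13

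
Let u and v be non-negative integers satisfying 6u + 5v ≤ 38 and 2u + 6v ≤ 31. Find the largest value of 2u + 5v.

26

Relaxing integrality, the LP optimum is 26.77 at (u,v) = (2.81, 4.23), which is not an integer point.
(u,v)=(3,4): 6·3+5·4=38≤38, 2·3+6·4=30≤31, objective 26.
(u,v)=(2,4): 6·2+5·4=32≤38, 2·2+6·4=28≤31, objective 24.
(u,v)=(1,4): 6·1+5·4=26≤38, 2·1+6·4=26≤31, objective 22.
No feasible integer point exceeds 26.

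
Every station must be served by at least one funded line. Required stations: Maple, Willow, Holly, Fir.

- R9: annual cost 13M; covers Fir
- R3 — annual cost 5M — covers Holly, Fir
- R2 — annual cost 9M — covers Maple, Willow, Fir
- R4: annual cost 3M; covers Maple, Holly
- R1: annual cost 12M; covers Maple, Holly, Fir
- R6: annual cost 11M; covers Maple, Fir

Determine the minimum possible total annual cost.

Choose R2 and R4: together they cover Maple, Willow, Holly, Fir — every station.
Total annual cost: 9 + 3 = 12.
No cover costs less than 12.

12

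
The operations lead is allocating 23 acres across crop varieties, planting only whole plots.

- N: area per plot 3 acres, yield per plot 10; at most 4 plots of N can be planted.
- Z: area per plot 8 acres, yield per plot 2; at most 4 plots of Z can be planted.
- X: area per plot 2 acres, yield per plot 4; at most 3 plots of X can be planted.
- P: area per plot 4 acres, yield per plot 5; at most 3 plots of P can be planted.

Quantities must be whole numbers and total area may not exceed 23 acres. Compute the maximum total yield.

57

Take 4×N, 3×X, and 1×P: area 22 ≤ 23, yield 4·10 + 3·4 + 1·5 = 57.
N has the best ratio (10/3) and is taken to its limit of 4; remaining capacity is filled optimally with the others.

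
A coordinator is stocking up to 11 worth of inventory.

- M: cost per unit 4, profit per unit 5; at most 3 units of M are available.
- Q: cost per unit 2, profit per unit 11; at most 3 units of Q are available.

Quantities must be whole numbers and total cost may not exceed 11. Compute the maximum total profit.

Q has the best ratio (11/2); taking only Q gives at most 3×11 = 33 (stopped by the supply cap of 3).
Mixing does better — 1×M and 3×Q: cost 10 ≤ 11, profit 1·5 + 3·11 = 38.

38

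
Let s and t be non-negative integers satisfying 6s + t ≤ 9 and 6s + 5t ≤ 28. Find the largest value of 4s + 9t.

45

(s,t)=(0,5): 6·0+1·5=5≤9, 6·0+5·5=25≤28, objective 45.
(s,t)=(0,4): 6·0+1·4=4≤9, 6·0+5·4=20≤28, objective 36.
The best lattice point is (0,5), giving 45.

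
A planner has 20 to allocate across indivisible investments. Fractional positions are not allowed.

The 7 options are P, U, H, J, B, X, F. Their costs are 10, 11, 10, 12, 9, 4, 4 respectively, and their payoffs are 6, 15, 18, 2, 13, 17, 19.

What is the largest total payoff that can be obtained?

54

This is a 0-1 knapsack instance.
Allowing fractional choices, the relaxed optimum would be about 56.9, but investments are indivisible.
B + X + F: cost 9 + 4 + 4 = 17 ≤ 20, payoff 13 + 17 + 19 = 49.
H + X + F: cost 10 + 4 + 4 = 18 ≤ 20, payoff 18 + 17 + 19 = 54.
U + X + F: cost 11 + 4 + 4 = 19 ≤ 20, payoff 15 + 17 + 19 = 51.
Best is H, X, and F with total payoff 54.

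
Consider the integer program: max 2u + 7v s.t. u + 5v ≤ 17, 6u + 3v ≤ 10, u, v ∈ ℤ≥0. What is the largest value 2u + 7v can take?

21

(u,v)=(0,3): 1·0+5·3=15≤17, 6·0+3·3=9≤10, objective 21.
(u,v)=(0,2): 1·0+5·2=10≤17, 6·0+3·2=6≤10, objective 14.
No feasible integer point exceeds 21.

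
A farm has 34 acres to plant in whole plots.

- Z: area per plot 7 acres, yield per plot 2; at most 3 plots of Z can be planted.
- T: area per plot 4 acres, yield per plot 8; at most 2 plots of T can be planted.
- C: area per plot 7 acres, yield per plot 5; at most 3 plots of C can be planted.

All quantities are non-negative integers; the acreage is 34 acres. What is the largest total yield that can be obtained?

This is a bounded integer knapsack.
1×Z, 2×T, and 2×C: area 29 ≤ 34, yield 1·2 + 2·8 + 2·5 = 28.
2×T and 3×C: area 29 ≤ 34, yield 2·8 + 3·5 = 31.
Best is 31.

31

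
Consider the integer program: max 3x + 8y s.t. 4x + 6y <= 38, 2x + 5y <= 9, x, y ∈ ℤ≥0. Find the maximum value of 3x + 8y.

Relaxing integrality, the LP optimum is 14.40 at (x,y) = (0, 1.8), which is not an integer point.
(x,y)=(2,1): 4·2+6·1=14≤38, 2·2+5·1=9≤9, objective 14.
(x,y)=(1,1): 4·1+6·1=10≤38, 2·1+5·1=7≤9, objective 11.
(x,y)=(3,0): 4·3+6·0=12≤38, 2·3+5·0=6≤9, objective 9.
No feasible integer point exceeds 14.

14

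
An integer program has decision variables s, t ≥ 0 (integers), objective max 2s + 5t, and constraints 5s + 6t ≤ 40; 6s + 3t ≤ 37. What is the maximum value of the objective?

Relaxing integrality, the LP optimum is 33.33 at (s,t) = (0, 6.67), which is not an integer point.
(s,t)=(0,6) is feasible, giving 30.
(s,t)=(1,5) is feasible, giving 27.
(s,t)=(0,5) is feasible, giving 25.
The best lattice point is (0,6), giving 30.

30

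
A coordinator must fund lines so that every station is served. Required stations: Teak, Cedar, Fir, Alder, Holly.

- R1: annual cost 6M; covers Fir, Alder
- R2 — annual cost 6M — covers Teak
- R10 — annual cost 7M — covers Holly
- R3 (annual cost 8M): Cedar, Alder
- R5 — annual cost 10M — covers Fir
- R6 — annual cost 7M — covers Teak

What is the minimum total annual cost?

Choose R1, R2, R10, and R3: together they cover Teak, Cedar, Fir, Alder, Holly — every station.
Total annual cost: 6 + 6 + 7 + 8 = 27.
No cover costs less than 27.

27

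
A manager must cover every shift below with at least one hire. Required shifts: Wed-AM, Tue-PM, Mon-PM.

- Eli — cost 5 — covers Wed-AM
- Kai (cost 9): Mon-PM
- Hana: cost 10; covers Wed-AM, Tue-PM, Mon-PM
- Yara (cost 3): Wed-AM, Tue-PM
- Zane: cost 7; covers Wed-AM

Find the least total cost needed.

Hana alone covers Wed-AM, Tue-PM, Mon-PM — every shift.
Total cost: 10.

10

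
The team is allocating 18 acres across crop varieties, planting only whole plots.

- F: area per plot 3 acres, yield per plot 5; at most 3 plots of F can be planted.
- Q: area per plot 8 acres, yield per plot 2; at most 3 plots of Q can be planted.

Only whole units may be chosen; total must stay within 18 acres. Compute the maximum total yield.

17

Take 3×F and 1×Q: area 17 ≤ 18, yield 3·5 + 1·2 = 17.
F has the best ratio (5/3) and is taken to its limit of 3; remaining capacity is filled optimally with the others.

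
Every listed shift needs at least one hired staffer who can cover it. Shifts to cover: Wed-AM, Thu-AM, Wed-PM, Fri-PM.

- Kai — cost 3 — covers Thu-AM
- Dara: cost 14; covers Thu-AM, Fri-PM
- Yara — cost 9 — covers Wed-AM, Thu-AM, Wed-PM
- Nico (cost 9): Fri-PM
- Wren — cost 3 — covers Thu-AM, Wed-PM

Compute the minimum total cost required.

18

The greedy cost-per-new-shift heuristic would pick Wren, Yara, and Nico for 21, but a cheaper cover exists.
Choose Yara and Nico: together they cover Wed-AM, Thu-AM, Wed-PM, Fri-PM — every shift.
Total cost: 9 + 9 = 18.
No cover costs less than 18.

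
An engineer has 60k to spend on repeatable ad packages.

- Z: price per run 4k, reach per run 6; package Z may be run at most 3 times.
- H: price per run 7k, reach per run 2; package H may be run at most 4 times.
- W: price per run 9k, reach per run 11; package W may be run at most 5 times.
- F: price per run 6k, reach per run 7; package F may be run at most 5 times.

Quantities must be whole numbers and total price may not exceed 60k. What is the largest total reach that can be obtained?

Take 3×Z, 4×W, and 2×F: price 60 ≤ 60, reach 3·6 + 4·11 + 2·7 = 76.
Z has the best ratio (6/4) and is taken to its limit of 3; remaining capacity is filled optimally with the others.

76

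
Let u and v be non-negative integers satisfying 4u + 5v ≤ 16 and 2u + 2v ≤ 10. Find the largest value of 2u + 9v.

27

(u,v)=(0,3): 4·0+5·3=15≤16, 2·0+2·3=6≤10, objective 27.
(u,v)=(1,2): 4·1+5·2=14≤16, 2·1+2·2=6≤10, objective 20.
(u,v)=(0,2): 4·0+5·2=10≤16, 2·0+2·2=4≤10, objective 18.
The best lattice point is (0,3), giving 27.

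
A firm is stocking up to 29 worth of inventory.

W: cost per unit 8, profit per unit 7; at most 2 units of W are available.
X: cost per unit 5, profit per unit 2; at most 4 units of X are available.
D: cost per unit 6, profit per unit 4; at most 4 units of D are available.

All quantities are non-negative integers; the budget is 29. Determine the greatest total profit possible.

2×W, 1×X, and 1×D: cost 27 ≤ 29, profit 2·7 + 1·2 + 1·4 = 20.
2×W and 2×D: cost 28 ≤ 29, profit 2·7 + 2·4 = 22.
Best is 22.

22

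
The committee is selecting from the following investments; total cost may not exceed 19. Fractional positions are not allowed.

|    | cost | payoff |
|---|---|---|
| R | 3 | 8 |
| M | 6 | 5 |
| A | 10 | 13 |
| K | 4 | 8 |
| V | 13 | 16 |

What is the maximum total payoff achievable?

Take R, A, and K: cost 3 + 10 + 4 = 17 ≤ 19, payoff 8 + 13 + 8 = 29.
No other feasible combination does better.

29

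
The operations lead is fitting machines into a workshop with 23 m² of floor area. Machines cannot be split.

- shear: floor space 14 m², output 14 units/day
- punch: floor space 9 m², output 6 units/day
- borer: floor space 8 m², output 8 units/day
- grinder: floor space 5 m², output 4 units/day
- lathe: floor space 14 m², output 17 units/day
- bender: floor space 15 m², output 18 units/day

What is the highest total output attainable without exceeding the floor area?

26

Allowing fractional choices, the relaxed optimum would be about 27.8, but machines are indivisible.
borer + bender: floor space 8 + 15 = 23 ≤ 23, output 8 + 18 = 26.
borer + lathe: floor space 8 + 14 = 22 ≤ 23, output 8 + 17 = 25.
punch + lathe: floor space 9 + 14 = 23 ≤ 23, output 6 + 17 = 23.
Best is borer and bender with total output 26.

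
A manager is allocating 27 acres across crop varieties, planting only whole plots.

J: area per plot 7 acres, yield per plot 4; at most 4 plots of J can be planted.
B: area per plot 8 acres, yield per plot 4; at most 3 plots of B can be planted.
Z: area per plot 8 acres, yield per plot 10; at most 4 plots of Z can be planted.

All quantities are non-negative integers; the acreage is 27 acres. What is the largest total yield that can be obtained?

This is a bounded integer knapsack.
1×B and 2×Z: area 24 ≤ 27, yield 1·4 + 2·10 = 24.
3×Z: area 24 ≤ 27, yield 3·10 = 30.
Best is 30.

30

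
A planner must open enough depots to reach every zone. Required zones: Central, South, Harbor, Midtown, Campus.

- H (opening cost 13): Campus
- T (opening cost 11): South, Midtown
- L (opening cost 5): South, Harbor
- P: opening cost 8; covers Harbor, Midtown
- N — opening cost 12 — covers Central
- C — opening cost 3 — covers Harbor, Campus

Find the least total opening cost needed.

The greedy cost-per-new-zone heuristic would pick C, L, P, and N for 28, but a cheaper cover exists.
Choose T, N, and C: together they cover Central, South, Harbor, Midtown, Campus — every zone.
Total opening cost: 11 + 12 + 3 = 26.
No cover costs less than 26.

26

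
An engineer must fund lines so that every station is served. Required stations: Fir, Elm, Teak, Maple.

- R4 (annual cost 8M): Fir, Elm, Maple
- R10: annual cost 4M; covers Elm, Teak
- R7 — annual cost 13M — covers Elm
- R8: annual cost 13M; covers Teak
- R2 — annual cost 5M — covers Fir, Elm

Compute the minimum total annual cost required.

12

This is an integer covering problem.
Choose R4 and R10: together they cover Fir, Elm, Teak, Maple — every station.
Total annual cost: 8 + 4 = 12.
No cover costs less than 12.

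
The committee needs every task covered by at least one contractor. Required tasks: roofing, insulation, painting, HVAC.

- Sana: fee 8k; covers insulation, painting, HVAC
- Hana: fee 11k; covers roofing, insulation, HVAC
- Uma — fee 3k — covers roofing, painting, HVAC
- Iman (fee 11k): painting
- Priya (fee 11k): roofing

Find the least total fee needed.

This is an integer covering problem.
Choose Sana and Uma: together they cover roofing, insulation, painting, HVAC — every task.
Total fee: 8 + 3 = 11.
No cover costs less than 11.

11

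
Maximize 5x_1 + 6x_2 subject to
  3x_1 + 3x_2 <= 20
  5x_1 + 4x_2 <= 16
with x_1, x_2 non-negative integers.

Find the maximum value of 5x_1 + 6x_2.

24

(x_1,x_2)=(0,4): 3·0+3·4=12≤20, 5·0+4·4=16≤16, objective 24.
(x_1,x_2)=(0,3): 3·0+3·3=9≤20, 5·0+4·3=12≤16, objective 18.
No feasible integer point exceeds 24.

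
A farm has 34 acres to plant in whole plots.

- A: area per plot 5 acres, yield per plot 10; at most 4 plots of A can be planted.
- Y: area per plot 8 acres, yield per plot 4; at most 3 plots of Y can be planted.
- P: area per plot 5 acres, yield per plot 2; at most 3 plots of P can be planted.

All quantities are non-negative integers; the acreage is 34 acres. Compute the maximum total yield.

46

This is a bounded integer knapsack.
A has the best ratio (10/5); taking only A gives at most 4×10 = 40 (stopped by the supply cap of 4).
Mixing does better — 4×A, 1×Y, and 1×P: area 33 ≤ 34, yield 4·10 + 1·4 + 1·2 = 46.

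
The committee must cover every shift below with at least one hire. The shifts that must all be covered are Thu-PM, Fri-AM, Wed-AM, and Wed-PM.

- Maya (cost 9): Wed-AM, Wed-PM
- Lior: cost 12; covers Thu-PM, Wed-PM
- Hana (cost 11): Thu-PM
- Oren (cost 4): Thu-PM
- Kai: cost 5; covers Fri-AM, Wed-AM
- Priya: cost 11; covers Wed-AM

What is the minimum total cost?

17

Choose Lior and Kai: together they cover Thu-PM, Fri-AM, Wed-AM, Wed-PM — every shift.
Total cost: 12 + 5 = 17.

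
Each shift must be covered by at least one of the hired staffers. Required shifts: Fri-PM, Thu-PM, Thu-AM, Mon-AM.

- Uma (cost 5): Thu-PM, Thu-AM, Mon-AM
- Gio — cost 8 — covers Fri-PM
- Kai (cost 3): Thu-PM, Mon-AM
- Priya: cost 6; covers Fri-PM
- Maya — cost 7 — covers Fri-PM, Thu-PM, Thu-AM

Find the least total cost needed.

Choose Kai and Maya: together they cover Fri-PM, Thu-PM, Thu-AM, Mon-AM — every shift.
Total cost: 3 + 7 = 10.
No cover costs less than 10.

10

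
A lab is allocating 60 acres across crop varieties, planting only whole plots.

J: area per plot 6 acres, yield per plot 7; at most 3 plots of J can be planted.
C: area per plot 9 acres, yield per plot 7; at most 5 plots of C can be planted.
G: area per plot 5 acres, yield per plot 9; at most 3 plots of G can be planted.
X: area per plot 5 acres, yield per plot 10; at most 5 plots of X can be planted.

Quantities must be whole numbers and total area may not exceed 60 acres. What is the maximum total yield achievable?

X has the best ratio (10/5); taking only X gives at most 5×10 = 50 (stopped by the supply cap of 5).
Mixing does better — 3×J, 3×G, and 5×X: area 58 ≤ 60, yield 3·7 + 3·9 + 5·10 = 98.

98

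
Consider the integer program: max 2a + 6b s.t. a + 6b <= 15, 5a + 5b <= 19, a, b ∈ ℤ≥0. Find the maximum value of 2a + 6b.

14

(a,b)=(1,2): 1·1+6·2=13≤15, 5·1+5·2=15≤19, objective 14.
(a,b)=(0,2): 1·0+6·2=12≤15, 5·0+5·2=10≤19, objective 12.
(a,b)=(2,1): 1·2+6·1=8≤15, 5·2+5·1=15≤19, objective 10.
The best lattice point is (1,2), giving 14.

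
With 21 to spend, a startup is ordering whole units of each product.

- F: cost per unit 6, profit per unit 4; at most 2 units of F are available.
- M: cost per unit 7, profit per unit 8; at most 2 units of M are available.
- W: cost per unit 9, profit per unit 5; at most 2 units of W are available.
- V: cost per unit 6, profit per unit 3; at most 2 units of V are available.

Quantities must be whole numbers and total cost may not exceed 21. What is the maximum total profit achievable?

20

M has the best ratio (8/7); taking only M gives at most 2×8 = 16 (stopped by the supply cap of 2).
Mixing does better — 1×F and 2×M: cost 20 ≤ 21, profit 1·4 + 2·8 = 20.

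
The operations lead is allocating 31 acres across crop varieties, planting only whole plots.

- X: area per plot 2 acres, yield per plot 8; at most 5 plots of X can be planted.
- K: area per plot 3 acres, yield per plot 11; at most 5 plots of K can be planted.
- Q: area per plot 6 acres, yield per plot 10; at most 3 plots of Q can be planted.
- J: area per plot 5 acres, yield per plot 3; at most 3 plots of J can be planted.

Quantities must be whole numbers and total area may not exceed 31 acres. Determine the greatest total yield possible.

105

5×X, 5×K, and 1×Q: area 31 ≤ 31, yield 5·8 + 5·11 + 1·10 = 105.
5×X, 5×K, and 1×J: area 30 ≤ 31, yield 5·8 + 5·11 + 1·3 = 98.
Best is 105.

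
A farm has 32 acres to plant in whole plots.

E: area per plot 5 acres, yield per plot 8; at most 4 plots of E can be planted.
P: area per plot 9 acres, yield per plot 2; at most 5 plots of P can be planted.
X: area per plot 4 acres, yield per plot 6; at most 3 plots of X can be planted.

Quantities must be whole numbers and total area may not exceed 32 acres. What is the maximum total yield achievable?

50

E has the best ratio (8/5); taking only E gives at most 4×8 = 32 (stopped by the supply cap of 4).
Mixing does better — 4×E and 3×X: area 32 ≤ 32, yield 4·8 + 3·6 = 50.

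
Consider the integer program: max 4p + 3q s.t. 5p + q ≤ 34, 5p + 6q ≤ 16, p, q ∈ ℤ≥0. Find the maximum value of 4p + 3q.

12

Relaxing integrality, the LP optimum is 12.80 at (p,q) = (3.2, 0), which is not an integer point.
(p,q)=(3,0): 5·3+1·0=15≤34, 5·3+6·0=15≤16, objective 12.
(p,q)=(2,1): 5·2+1·1=11≤34, 5·2+6·1=16≤16, objective 11.
The best lattice point is (3,0), giving 12.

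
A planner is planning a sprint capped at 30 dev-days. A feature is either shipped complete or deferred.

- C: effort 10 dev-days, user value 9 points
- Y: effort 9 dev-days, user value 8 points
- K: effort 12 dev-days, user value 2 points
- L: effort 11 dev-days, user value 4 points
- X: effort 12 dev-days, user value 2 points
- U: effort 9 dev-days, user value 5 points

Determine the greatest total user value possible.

22

Take C, Y, and U: effort 10 + 9 + 9 = 28 ≤ 30, user value 9 + 8 + 5 = 22.
No other feasible combination does better.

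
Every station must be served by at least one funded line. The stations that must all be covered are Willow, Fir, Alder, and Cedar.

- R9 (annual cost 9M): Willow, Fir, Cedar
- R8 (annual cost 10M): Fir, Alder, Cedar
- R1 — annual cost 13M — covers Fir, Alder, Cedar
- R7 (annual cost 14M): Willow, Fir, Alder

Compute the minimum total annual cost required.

19

Choose R9 and R8: together they cover Willow, Fir, Alder, Cedar — every station.
Total annual cost: 9 + 10 = 19.
No cover costs less than 19.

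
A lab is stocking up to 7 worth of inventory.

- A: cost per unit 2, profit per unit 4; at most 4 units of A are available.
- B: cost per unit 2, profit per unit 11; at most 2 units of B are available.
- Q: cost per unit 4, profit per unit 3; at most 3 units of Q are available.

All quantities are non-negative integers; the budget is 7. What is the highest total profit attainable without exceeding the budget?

B has the best ratio (11/2); taking only B gives at most 2×11 = 22 (stopped by the supply cap of 2).
Mixing does better — 1×A and 2×B: cost 6 ≤ 7, profit 1·4 + 2·11 = 26.

26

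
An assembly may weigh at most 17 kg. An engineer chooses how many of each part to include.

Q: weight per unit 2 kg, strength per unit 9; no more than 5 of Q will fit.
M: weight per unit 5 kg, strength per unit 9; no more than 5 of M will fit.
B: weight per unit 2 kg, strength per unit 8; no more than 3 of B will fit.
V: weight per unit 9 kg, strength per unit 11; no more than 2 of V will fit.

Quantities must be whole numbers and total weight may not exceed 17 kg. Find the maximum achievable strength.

Take 5×Q and 3×B: weight 16 ≤ 17, strength 5·9 + 3·8 = 69.
Q has the best ratio (9/2) and is taken to its limit of 5; remaining capacity is filled optimally with the others.

69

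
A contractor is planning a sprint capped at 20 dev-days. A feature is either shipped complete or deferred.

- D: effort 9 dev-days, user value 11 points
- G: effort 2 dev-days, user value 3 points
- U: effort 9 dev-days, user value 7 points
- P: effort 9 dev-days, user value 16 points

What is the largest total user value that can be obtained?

Take D, G, and P: effort 9 + 2 + 9 = 20 ≤ 20, user value 11 + 3 + 16 = 30.
No other feasible combination does better.

30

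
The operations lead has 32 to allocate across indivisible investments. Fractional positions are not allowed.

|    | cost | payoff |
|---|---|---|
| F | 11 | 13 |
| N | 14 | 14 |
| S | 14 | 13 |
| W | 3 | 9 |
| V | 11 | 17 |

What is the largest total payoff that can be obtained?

40

F + W + V: cost 11 + 3 + 11 = 25 ≤ 32, payoff 13 + 9 + 17 = 39.
S + W + V: cost 14 + 3 + 11 = 28 ≤ 32, payoff 13 + 9 + 17 = 39.
N + W + V: cost 14 + 3 + 11 = 28 ≤ 32, payoff 14 + 9 + 17 = 40.
Best is N, W, and V with total payoff 40.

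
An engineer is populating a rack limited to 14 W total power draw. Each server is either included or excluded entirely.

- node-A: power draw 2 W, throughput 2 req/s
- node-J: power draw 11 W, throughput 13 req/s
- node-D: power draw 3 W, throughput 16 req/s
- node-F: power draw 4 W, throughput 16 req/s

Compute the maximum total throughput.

34

This is a 0-1 knapsack instance.
Take node-A, node-D, and node-F: power draw 2 + 3 + 4 = 9 ≤ 14, throughput 2 + 16 + 16 = 34.
No other feasible combination does better.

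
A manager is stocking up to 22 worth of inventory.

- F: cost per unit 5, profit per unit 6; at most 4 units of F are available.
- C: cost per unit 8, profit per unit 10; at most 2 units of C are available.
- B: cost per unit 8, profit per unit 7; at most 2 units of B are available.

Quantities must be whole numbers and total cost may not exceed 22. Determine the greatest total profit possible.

1×F and 2×C: cost 21 ≤ 22, profit 1·6 + 2·10 = 26.
4×F: cost 20 ≤ 22, profit 4·6 = 24.
Best is 26.

26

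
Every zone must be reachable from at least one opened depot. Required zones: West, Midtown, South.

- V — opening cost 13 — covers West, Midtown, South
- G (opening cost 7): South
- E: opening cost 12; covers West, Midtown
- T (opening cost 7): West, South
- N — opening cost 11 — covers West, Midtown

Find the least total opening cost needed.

13

The greedy cost-per-new-zone heuristic would pick T and N for 18, but a cheaper cover exists.
V alone covers West, Midtown, South — every zone.
Total opening cost: 13.
No cover costs less than 13.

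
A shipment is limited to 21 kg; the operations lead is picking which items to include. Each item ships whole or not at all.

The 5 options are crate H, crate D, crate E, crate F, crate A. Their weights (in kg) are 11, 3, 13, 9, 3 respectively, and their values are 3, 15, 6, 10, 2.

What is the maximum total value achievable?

Treat it as a binary knapsack problem.
Take crate D, crate F, and crate A: weight 3 + 9 + 3 = 15 ≤ 21, value 15 + 10 + 2 = 27.
No other feasible combination does better.

27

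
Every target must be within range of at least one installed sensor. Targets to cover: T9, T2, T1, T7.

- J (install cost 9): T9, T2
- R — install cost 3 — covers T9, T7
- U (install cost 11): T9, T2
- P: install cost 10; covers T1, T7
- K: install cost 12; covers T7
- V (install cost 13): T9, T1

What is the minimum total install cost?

19

The greedy cost-per-new-target heuristic would pick R, J, and P for 22, but a cheaper cover exists.
Choose J and P: together they cover T9, T2, T1, T7 — every target.
Total install cost: 9 + 10 = 19.
No cover costs less than 19.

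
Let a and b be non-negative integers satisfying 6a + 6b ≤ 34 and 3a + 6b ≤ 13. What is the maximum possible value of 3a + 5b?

12

The continuous relaxation peaks at (4.33, 0) with value 13.00; rounding to a feasible lattice point costs some objective.
(a,b)=(4,0): 6·4+6·0=24≤34, 3·4+6·0=12≤13, objective 12.
(a,b)=(3,0): 6·3+6·0=18≤34, 3·3+6·0=9≤13, objective 9.
The best lattice point is (4,0), giving 12.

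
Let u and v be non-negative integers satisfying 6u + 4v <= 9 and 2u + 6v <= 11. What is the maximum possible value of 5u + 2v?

5

(u,v)=(1,0) is feasible, giving 5.
(u,v)=(0,1) is feasible, giving 2.
(u,v)=(0,0) is feasible, giving 0.
No feasible integer point exceeds 5.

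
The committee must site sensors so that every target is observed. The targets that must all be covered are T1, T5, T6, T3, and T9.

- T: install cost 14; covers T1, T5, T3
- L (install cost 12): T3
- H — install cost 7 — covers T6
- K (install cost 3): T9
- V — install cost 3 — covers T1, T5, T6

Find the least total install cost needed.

18

Choose L, K, and V: together they cover T1, T5, T6, T3, T9 — every target.
Total install cost: 12 + 3 + 3 = 18.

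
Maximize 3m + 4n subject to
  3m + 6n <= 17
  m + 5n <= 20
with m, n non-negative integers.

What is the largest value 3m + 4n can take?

(m,n)=(5,0): 3·5+6·0=15≤17, 1·5+5·0=5≤20, objective 15.
(m,n)=(4,0): 3·4+6·0=12≤17, 1·4+5·0=4≤20, objective 12.
Maximum is 15 at (m,n)=(5,0).

15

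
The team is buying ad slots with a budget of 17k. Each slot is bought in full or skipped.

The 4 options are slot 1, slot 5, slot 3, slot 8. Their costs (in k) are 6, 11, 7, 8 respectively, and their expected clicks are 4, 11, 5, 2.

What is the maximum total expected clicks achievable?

15

Allowing fractional choices, the relaxed optimum would be about 15.3, but ad slots are indivisible.
slot 1 + slot 3: cost 6 + 7 = 13 ≤ 17, expected clicks 4 + 5 = 9.
slot 5: cost 11 ≤ 17, expected clicks 11.
slot 1 + slot 5: cost 6 + 11 = 17 ≤ 17, expected clicks 4 + 11 = 15.
Best is slot 1 and slot 5 with total expected clicks 15.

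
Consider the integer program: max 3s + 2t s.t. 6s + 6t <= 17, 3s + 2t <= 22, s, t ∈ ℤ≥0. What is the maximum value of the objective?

6

The continuous relaxation peaks at (2.83, 0) with value 8.50; rounding to a feasible lattice point costs some objective.
(s,t)=(2,0): 6·2+6·0=12≤17, 3·2+2·0=6≤22, objective 6.
(s,t)=(1,1): 6·1+6·1=12≤17, 3·1+2·1=5≤22, objective 5.
(s,t)=(1,0): 6·1+6·0=6≤17, 3·1+2·0=3≤22, objective 3.
No feasible integer point exceeds 6.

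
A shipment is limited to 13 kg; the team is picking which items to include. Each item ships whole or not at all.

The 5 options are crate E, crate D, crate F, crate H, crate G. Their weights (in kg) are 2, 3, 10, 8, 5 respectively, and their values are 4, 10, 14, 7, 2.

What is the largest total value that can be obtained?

24

crate E + crate D + crate H: weight 2 + 3 + 8 = 13 ≤ 13, value 4 + 10 + 7 = 21.
crate D + crate F: weight 3 + 10 = 13 ≤ 13, value 10 + 14 = 24.
Best is crate D and crate F with total value 24.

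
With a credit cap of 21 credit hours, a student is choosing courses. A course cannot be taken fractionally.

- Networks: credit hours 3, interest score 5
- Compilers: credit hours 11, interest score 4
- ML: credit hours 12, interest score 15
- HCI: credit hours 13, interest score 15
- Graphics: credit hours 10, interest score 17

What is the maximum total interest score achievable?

Allowing fractional choices, the relaxed optimum would be about 32.0, but courses are indivisible.
Networks + Graphics: credit hours 3 + 10 = 13 ≤ 21, interest score 5 + 17 = 22.
Compilers + Graphics: credit hours 11 + 10 = 21 ≤ 21, interest score 4 + 17 = 21.
Best is Networks and Graphics with total interest score 22.

22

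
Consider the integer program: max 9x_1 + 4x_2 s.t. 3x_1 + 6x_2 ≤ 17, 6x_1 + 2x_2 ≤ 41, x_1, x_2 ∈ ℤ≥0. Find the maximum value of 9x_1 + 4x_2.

Relaxing integrality, the LP optimum is 51.00 at (x_1,x_2) = (5.67, 0), which is not an integer point.
(x_1,x_2)=(5,0): 3·5+6·0=15≤17, 6·5+2·0=30≤41, objective 45.
(x_1,x_2)=(4,0): 3·4+6·0=12≤17, 6·4+2·0=24≤41, objective 36.
Maximum is 45 at (x_1,x_2)=(5,0).

45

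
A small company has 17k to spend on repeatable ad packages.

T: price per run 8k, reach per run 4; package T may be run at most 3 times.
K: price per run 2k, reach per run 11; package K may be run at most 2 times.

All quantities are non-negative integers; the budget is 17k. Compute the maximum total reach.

K has the best ratio (11/2); taking only K gives at most 2×11 = 22 (stopped by the supply cap of 2).
Mixing does better — 1×T and 2×K: price 12 ≤ 17, reach 1·4 + 2·11 = 26.

26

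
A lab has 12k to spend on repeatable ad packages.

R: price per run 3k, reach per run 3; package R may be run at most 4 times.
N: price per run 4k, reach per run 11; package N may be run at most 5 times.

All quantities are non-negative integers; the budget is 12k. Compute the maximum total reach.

3×N: price 12 ≤ 12, reach 3·11 = 33.
1×R and 2×N: price 11 ≤ 12, reach 1·3 + 2·11 = 25.
Best is 33.

33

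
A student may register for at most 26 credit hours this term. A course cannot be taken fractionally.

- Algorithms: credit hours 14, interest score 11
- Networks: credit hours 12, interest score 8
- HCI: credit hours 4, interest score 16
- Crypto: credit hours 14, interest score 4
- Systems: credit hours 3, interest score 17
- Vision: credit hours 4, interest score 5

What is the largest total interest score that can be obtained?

49

Take Algorithms, HCI, Systems, and Vision: credit hours 14 + 4 + 3 + 4 = 25 ≤ 26, interest score 11 + 16 + 17 + 5 = 49.
No other feasible combination does better.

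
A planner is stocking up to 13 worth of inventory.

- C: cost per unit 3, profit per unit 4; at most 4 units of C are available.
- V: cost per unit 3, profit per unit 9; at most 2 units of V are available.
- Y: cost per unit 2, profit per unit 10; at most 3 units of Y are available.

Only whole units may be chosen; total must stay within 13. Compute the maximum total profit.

48

2×V and 3×Y: cost 12 ≤ 13, profit 2·9 + 3·10 = 48.
1×C, 1×V, and 3×Y: cost 12 ≤ 13, profit 1·4 + 1·9 + 3·10 = 43.
Best is 48.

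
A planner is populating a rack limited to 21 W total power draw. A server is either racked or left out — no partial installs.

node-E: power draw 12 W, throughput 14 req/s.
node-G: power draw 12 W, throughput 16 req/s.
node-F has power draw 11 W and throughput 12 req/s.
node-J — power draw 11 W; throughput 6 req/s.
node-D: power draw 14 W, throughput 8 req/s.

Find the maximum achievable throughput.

node-E: power draw 12 ≤ 21, throughput 14.
node-G: power draw 12 ≤ 21, throughput 16.
Best is node-G with total throughput 16.

16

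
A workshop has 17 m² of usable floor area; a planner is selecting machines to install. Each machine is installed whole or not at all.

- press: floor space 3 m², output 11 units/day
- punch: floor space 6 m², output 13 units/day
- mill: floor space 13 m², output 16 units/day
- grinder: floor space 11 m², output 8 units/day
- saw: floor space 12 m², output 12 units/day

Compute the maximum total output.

27

Treat it as a binary knapsack problem.
Allowing fractional choices, the relaxed optimum would be about 33.8, but machines are indivisible.
press + mill: floor space 3 + 13 = 16 ≤ 17, output 11 + 16 = 27.
press + saw: floor space 3 + 12 = 15 ≤ 17, output 11 + 12 = 23.
press + punch: floor space 3 + 6 = 9 ≤ 17, output 11 + 13 = 24.
Best is press and mill with total output 27.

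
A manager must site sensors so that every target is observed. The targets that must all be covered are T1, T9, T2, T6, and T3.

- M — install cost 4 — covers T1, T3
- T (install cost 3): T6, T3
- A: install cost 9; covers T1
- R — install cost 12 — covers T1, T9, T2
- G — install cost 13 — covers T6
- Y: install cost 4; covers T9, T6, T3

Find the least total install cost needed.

15

The greedy cost-per-new-target heuristic would pick Y, M, and R for 20, but a cheaper cover exists.
Choose T and R: together they cover T1, T9, T2, T6, T3 — every target.
Total install cost: 3 + 12 = 15.
No cover costs less than 15.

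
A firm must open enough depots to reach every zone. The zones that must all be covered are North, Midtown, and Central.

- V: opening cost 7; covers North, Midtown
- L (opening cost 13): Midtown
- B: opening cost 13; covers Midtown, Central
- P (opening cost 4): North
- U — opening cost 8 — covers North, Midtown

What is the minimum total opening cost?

17

The greedy cost-per-new-zone heuristic would pick V and B for 20, but a cheaper cover exists.
Choose B and P: together they cover North, Midtown, Central — every zone.
Total opening cost: 13 + 4 = 17.
No cover costs less than 17.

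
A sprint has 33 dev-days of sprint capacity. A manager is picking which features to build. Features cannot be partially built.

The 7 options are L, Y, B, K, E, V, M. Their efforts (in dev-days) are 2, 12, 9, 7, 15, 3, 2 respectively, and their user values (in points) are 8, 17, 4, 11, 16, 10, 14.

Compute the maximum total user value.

60

Allowing fractional choices, the relaxed optimum would be about 67.5, but features are indivisible.
L + K + E + V + M: effort 2 + 7 + 15 + 3 + 2 = 29 ≤ 33, user value 8 + 11 + 16 + 10 + 14 = 59.
L + Y + K + V + M: effort 2 + 12 + 7 + 3 + 2 = 26 ≤ 33, user value 8 + 17 + 11 + 10 + 14 = 60.
Y + E + V + M: effort 12 + 15 + 3 + 2 = 32 ≤ 33, user value 17 + 16 + 10 + 14 = 57.
Best is L, Y, K, V, and M with total user value 60.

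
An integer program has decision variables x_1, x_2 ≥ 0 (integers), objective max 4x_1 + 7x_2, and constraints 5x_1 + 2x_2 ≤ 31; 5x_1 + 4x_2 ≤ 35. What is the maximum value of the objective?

(x_1,x_2)=(0,8) is feasible, giving 56.
(x_1,x_2)=(1,7) is feasible, giving 53.
(x_1,x_2)=(0,7) is feasible, giving 49.
Maximum is 56 at (x_1,x_2)=(0,8).

56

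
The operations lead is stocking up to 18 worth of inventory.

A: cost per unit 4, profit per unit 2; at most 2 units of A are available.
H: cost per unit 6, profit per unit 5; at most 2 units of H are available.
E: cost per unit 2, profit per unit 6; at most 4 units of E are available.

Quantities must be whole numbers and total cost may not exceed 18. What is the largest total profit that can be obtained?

31

Take 1×A, 1×H, and 4×E: cost 18 ≤ 18, profit 1·2 + 1·5 + 4·6 = 31.
E has the best ratio (6/2) and is taken to its limit of 4; remaining capacity is filled optimally with the others.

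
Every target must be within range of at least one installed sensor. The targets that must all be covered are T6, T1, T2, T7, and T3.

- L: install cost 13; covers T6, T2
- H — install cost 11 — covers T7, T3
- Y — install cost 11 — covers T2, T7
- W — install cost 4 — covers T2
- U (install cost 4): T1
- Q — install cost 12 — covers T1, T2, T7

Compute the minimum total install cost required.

This is an integer covering problem.
The greedy cost-per-new-target heuristic would pick W, U, H, and L for 32, but a cheaper cover exists.
Choose L, H, and U: together they cover T6, T1, T2, T7, T3 — every target.
Total install cost: 13 + 11 + 4 = 28.
No cover costs less than 28.

28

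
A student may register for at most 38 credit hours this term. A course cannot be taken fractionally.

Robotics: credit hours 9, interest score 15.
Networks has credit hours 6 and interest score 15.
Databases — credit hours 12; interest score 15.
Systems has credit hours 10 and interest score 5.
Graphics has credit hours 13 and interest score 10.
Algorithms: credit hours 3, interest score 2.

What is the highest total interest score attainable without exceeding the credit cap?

50

This is a 0-1 knapsack instance.
Allowing fractional choices, the relaxed optimum would be about 53.5, but courses are indivisible.
Robotics + Networks + Databases + Algorithms: credit hours 9 + 6 + 12 + 3 = 30 ≤ 38, interest score 15 + 15 + 15 + 2 = 47.
Robotics + Networks + Databases + Systems: credit hours 9 + 6 + 12 + 10 = 37 ≤ 38, interest score 15 + 15 + 15 + 5 = 50.
Best is Robotics, Networks, Databases, and Systems with total interest score 50.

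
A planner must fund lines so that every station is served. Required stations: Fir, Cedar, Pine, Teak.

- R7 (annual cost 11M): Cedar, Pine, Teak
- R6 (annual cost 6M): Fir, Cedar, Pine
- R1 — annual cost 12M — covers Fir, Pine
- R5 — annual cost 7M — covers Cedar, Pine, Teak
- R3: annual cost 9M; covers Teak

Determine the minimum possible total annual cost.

Choose R6 and R5: together they cover Fir, Cedar, Pine, Teak — every station.
Total annual cost: 6 + 7 = 13.
No cover costs less than 13.

13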